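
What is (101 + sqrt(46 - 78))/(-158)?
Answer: -101/158 - 2*I*sqrt(2)/79 ≈ -0.63924 - 0.035803*I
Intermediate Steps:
(101 + sqrt(46 - 78))/(-158) = (101 + sqrt(-32))*(-1/158) = (101 + 4*I*sqrt(2))*(-1/158) = -101/158 - 2*I*sqrt(2)/79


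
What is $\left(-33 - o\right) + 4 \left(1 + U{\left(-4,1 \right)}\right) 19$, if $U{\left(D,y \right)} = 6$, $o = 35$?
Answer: $464$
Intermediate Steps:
$\left(-33 - o\right) + 4 \left(1 + U{\left(-4,1 \right)}\right) 19 = \left(-33 - 35\right) + 4 \left(1 + 6\right) 19 = \left(-33 - 35\right) + 4 \cdot 7 \cdot 19 = -68 + 28 \cdot 19 = -68 + 532 = 464$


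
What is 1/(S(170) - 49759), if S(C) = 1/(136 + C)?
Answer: -306/15226253 ≈ -2.0097e-5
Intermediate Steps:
1/(S(170) - 49759) = 1/(1/(136 + 170) - 49759) = 1/(1/306 - 49759) = 1/(-15226253/306) = -306/15226253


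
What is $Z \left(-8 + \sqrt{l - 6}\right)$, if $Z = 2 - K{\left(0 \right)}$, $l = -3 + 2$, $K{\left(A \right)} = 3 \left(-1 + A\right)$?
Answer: $-40 + 5 i \sqrt{7} \approx -40.0 + 13.229 i$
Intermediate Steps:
$K{\left(A \right)} = -3 + 3 A$
$l = -1$
$Z = 5$ ($Z = 2 - \left(-3 + 3 \cdot 0\right) = 2 - \left(-3 + 0\right) = 2 - -3 = 2 + 3 = 5$)
$Z \left(-8 + \sqrt{l - 6}\right) = 5 \left(-8 + \sqrt{-1 - 6}\right) = 5 \left(-8 + \sqrt{-7}\right) = 5 \left(-8 + i \sqrt{7}\right) = -40 + 5 i \sqrt{7}$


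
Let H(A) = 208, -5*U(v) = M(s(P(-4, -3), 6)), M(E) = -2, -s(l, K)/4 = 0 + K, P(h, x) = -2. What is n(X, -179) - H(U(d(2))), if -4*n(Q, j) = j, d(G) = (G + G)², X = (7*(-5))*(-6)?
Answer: -653/4 ≈ -163.25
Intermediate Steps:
s(l, K) = -4*K (s(l, K) = -4*(0 + K) = -4*K)
X = 210 (X = -35*(-6) = 210)
d(G) = 4*G² (d(G) = (2*G)² = 4*G²)
U(v) = ⅖ (U(v) = -⅕*(-2) = ⅖)
n(Q, j) = -j/4
n(X, -179) - H(U(d(2))) = -¼*(-179) - 1*208 = 179/4 - 208 = -653/4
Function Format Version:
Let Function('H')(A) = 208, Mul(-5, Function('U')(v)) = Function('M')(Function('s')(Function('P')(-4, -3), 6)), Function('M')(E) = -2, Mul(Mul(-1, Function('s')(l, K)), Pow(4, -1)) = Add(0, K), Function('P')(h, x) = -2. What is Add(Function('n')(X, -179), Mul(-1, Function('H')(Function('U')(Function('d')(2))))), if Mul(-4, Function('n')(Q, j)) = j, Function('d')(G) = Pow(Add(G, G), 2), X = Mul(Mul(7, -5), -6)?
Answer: Rational(-653, 4) ≈ -163.25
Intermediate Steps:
Function('s')(l, K) = Mul(-4, K) (Function('s')(l, K) = Mul(-4, Add(0, K)) = Mul(-4, K))
X = 210 (X = Mul(-35, -6) = 210)
Function('d')(G) = Mul(4, Pow(G, 2)) (Function('d')(G) = Pow(Mul(2, G), 2) = Mul(4, Pow(G, 2)))
Function('U')(v) = Rational(2, 5) (Function('U')(v) = Mul(Rational(-1, 5), -2) = Rational(2, 5))
Function('n')(Q, j) = Mul(Rational(-1, 4), j)
Add(Function('n')(X, -179), Mul(-1, Function('H')(Function('U')(Function('d')(2))))) = Add(Mul(Rational(-1, 4), -179), Mul(-1, 208)) = Add(Rational(179, 4), -208) = Rational(-653, 4)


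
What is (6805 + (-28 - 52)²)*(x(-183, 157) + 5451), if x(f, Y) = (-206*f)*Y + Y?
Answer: 78228981770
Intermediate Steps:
x(f, Y) = Y - 206*Y*f (x(f, Y) = -206*Y*f + Y = Y - 206*Y*f)
(6805 + (-28 - 52)²)*(x(-183, 157) + 5451) = (6805 + (-28 - 52)²)*(157*(1 - 206*(-183)) + 5451) = (6805 + (-80)²)*(157*(1 + 37698) + 5451) = (6805 + 6400)*(157*37699 + 5451) = 13205*(5918743 + 5451) = 13205*5924194 = 78228981770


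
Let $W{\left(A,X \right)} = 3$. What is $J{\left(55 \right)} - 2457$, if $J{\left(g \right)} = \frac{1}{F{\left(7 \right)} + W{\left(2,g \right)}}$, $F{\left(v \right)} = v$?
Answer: $- \frac{24569}{10} \approx -2456.9$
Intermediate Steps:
$J{\left(g \right)} = \frac{1}{10}$ ($J{\left(g \right)} = \frac{1}{7 + 3} = \frac{1}{10}$)
$J{\left(55 \right)} - 2457 = \frac{1}{10} - 2457 = - \frac{24569}{10}$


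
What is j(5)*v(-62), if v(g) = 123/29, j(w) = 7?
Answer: 861/29 ≈ 29.690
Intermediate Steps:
v(g) = 123/29 (v(g) = 123*(1/29) = 123/29)
j(5)*v(-62) = 7*(123/29) = 861/29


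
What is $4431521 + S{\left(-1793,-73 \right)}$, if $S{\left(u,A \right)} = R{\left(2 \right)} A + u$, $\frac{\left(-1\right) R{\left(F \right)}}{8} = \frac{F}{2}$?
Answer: $4430312$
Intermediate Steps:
$R{\left(F \right)} = - 4 F$ ($R{\left(F \right)} = - 8 \frac{F}{2} = - 4 F$)
$S{\left(u,A \right)} = u - 8 A$ ($S{\left(u,A \right)} = \left(-4\right) 2 A + u = - 8 A + u = u - 8 A$)
$4431521 + S{\left(-1793,-73 \right)} = 4431521 - 1209 = 4430312$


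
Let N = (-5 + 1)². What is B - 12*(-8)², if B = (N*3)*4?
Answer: -576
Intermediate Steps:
N = 16 (N = (-4)² = 16)
B = 192 (B = (16*3)*4 = 48*4 = 192)
B - 12*(-8)² = 192 - 12*(-8)² = 192 - 12*64 = 192 - 768 = -576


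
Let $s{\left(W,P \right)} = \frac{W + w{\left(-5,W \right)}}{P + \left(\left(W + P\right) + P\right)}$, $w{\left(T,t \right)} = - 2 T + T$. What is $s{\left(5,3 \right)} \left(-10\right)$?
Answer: $- \frac{50}{7} \approx -7.1429$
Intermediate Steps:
$w{\left(T,t \right)} = - T$
$s{\left(W,P \right)} = \frac{5 + W}{W + 3 P}$ ($s{\left(W,P \right)} = \frac{W - -5}{P + \left(\left(W + P\right) + P\right)} = \frac{W + 5}{P + \left(\left(P + W\right) + P\right)} = \frac{5 + W}{P + \left(W + 2 P\right)} = \frac{5 + W}{W + 3 P}$)
$s{\left(5,3 \right)} \left(-10\right) = \frac{5 + 5}{5 + 3 \cdot 3} \left(-10\right) = \frac{1}{5 + 9} \cdot 10 \left(-10\right) = \frac{1}{14} \cdot 10 \left(-10\right) = \frac{5}{7} \left(-10\right) = - \frac{50}{7}$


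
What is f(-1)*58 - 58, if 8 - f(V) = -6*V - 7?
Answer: 464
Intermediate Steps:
f(V) = 15 + 6*V (f(V) = 8 - (-6*V - 7) = 8 - (-7 - 6*V) = 8 + (7 + 6*V) = 15 + 6*V)
f(-1)*58 - 58 = (15 + 6*(-1))*58 - 58 = (15 - 6)*58 - 58 = 9*58 - 58 = 522 - 58 = 464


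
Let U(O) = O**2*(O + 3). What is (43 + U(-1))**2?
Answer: 2025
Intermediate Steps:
U(O) = O**2*(3 + O)
(43 + U(-1))**2 = (43 + (-1)**2*(3 - 1))**2 = (43 + 1*2)**2 = (43 + 2)**2 = 45**2 = 2025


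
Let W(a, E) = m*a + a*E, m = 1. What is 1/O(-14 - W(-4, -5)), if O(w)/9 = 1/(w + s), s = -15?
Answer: -5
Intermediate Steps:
W(a, E) = a + E*a (W(a, E) = 1*a + a*E = a + E*a)
O(w) = 9/(-15 + w) (O(w) = 9/(w - 15) = 9/(-15 + w))
1/O(-14 - W(-4, -5)) = 1/(9/(-15 + (-14 - (-4)*(1 - 5)))) = 1/(9/(-15 + (-14 - (-4)*(-4)))) = 1/(9/(-15 + (-14 - 1*16))) = 1/(9/(-15 + (-14 - 16))) = 1/(9/(-15 - 30)) = 1/(9/(-45)) = 1/(9*(-1/45)) = 1/(-⅕) = -5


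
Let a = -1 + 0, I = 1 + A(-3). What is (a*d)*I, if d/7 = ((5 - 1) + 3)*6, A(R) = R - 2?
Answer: 1176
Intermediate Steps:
A(R) = -2 + R
I = -4 (I = 1 + (-2 - 3) = 1 - 5 = -4)
a = -1
d = 294 (d = 7*(((5 - 1) + 3)*6) = 7*((4 + 3)*6) = 7*(7*6) = 7*42 = 294)
(a*d)*I = -1*294*(-4) = -294*(-4) = 1176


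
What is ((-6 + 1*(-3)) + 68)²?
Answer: 3481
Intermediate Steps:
((-6 + 1*(-3)) + 68)² = ((-6 - 3) + 68)² = (-9 + 68)² = 59² = 3481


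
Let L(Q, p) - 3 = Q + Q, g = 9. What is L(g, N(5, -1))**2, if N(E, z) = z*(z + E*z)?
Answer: 441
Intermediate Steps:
L(Q, p) = 3 + 2*Q (L(Q, p) = 3 + (Q + Q) = 3 + 2*Q)
L(g, N(5, -1))**2 = (3 + 2*9)**2 = (3 + 18)**2 = 21**2 = 441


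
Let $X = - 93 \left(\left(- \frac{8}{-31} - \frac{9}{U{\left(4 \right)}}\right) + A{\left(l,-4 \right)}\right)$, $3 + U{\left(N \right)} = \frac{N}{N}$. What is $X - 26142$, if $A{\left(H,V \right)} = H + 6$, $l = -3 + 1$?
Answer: $- \frac{53913}{2} \approx -26957.0$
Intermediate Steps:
$U{\left(N \right)} = -2$ ($U{\left(N \right)} = -3 + \frac{N}{N} = -3 + 1 = -2$)
$l = -2$
$A{\left(H,V \right)} = 6 + H$
$X = - \frac{1629}{2}$ ($X = - 93 \left(\left(- \frac{8}{-31} - \frac{9}{-2}\right) + \left(6 - 2\right)\right) = - 93 \left(\left(\left(-8\right) \left(- \frac{1}{31}\right) - - \frac{9}{2}\right) + 4\right) = - 93 \left(\left(\frac{8}{31} + \frac{9}{2}\right) + 4\right) = - 93 \left(\frac{295}{62} + 4\right) = \left(-93\right) \frac{543}{62} = - \frac{1629}{2} \approx -814.5$)
$X - 26142 = - \frac{1629}{2} - 26142 = - \frac{53913}{2}$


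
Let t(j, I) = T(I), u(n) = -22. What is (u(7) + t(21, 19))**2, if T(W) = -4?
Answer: 676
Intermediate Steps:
t(j, I) = -4
(u(7) + t(21, 19))**2 = (-22 - 4)**2 = (-26)**2 = 676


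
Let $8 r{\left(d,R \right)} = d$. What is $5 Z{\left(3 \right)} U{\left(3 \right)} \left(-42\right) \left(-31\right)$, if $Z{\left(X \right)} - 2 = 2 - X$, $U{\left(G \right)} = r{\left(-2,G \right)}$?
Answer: $- \frac{3255}{2} \approx -1627.5$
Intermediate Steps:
$r{\left(d,R \right)} = \frac{d}{8}$
$U{\left(G \right)} = - \frac{1}{4}$ ($U{\left(G \right)} = \frac{1}{8} \left(-2\right) = - \frac{1}{4}$)
$Z{\left(X \right)} = 4 - X$ ($Z{\left(X \right)} = 2 - \left(-2 + X\right) = 4 - X$)
$5 Z{\left(3 \right)} U{\left(3 \right)} \left(-42\right) \left(-31\right) = 5 \left(4 - 3\right) \left(- \frac{1}{4}\right) \left(-42\right) \left(-31\right) = 5 \cdot 1 \left(- \frac{1}{4}\right) \left(-42\right) \left(-31\right) = 5 \left(- \frac{1}{4}\right) \left(-42\right) \left(-31\right) = \left(- \frac{5}{4}\right) \left(-42\right) \left(-31\right) = \frac{105}{2} \left(-31\right) = - \frac{3255}{2}$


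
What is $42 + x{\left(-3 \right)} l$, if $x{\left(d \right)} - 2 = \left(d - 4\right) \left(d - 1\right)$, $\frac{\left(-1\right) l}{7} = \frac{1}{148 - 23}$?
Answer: $\frac{1008}{25} \approx 40.32$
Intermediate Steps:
$l = - \frac{7}{125}$ ($l = - \frac{7}{148 - 23} = - \frac{7}{125} \approx -0.056$)
$x{\left(d \right)} = 2 + \left(-1 + d\right) \left(-4 + d\right)$ ($x{\left(d \right)} = 2 + \left(d - 4\right) \left(d - 1\right) = 2 + \left(-4 + d\right) \left(-1 + d\right) = 2 + \left(-1 + d\right) \left(-4 + d\right)$)
$42 + x{\left(-3 \right)} l = 42 + \left(6 + \left(-3\right)^{2} - -15\right) \left(- \frac{7}{125}\right) = 42 + \left(6 + 9 + 15\right) \left(- \frac{7}{125}\right) = 42 + 30 \left(- \frac{7}{125}\right) = 42 - \frac{42}{25} = \frac{1008}{25}$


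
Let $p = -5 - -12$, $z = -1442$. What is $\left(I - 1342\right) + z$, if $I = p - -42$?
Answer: $-2735$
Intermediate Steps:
$p = 7$ ($p = -5 + 12 = 7$)
$I = 49$ ($I = 7 - -42 = 7 + 42 = 49$)
$\left(I - 1342\right) + z = \left(49 - 1342\right) - 1442 = -1293 - 1442 = -2735$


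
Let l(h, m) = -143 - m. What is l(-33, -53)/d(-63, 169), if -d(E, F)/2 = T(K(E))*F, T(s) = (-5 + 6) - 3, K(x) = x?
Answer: -45/338 ≈ -0.13314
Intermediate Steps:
T(s) = -2 (T(s) = 1 - 3 = -2)
d(E, F) = 4*F (d(E, F) = -(-4)*F = 4*F)
l(-33, -53)/d(-63, 169) = (-143 - 1*(-53))/((4*169)) = (-143 + 53)/676 = -90*1/676 = -45/338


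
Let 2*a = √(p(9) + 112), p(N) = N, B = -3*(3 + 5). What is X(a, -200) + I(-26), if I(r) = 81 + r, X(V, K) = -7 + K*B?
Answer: 4848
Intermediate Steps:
B = -24 (B = -3*8 = -24)
a = 11/2 (a = √(9 + 112)/2 = √121/2 = (½)*11 = 11/2 ≈ 5.5000)
X(V, K) = -7 - 24*K (X(V, K) = -7 + K*(-24) = -7 - 24*K)
X(a, -200) + I(-26) = (-7 - 24*(-200)) + (81 - 26) = (-7 + 4800) + 55 = 4793 + 55 = 4848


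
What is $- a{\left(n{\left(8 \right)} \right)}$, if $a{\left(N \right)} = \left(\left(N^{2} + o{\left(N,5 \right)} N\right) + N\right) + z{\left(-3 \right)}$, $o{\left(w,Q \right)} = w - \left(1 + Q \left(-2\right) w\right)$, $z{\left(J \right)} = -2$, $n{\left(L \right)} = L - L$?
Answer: $2$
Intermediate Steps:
$n{\left(L \right)} = 0$
$o{\left(w,Q \right)} = -1 + w + 2 Q w$ ($o{\left(w,Q \right)} = w - \left(1 + - 2 Q w\right) = w - \left(1 - 2 Q w\right) = w + \left(-1 + 2 Q w\right) = -1 + w + 2 Q w$)
$a{\left(N \right)} = -2 + N + N^{2} + N \left(-1 + 11 N\right)$ ($a{\left(N \right)} = \left(\left(N^{2} + \left(-1 + N + 2 \cdot 5 N\right) N\right) + N\right) - 2 = \left(\left(N^{2} + \left(-1 + N + 10 N\right) N\right) + N\right) - 2 = \left(\left(N^{2} + \left(-1 + 11 N\right) N\right) + N\right) - 2 = \left(\left(N^{2} + N \left(-1 + 11 N\right)\right) + N\right) - 2 = \left(N + N^{2} + N \left(-1 + 11 N\right)\right) - 2 = -2 + N + N^{2} + N \left(-1 + 11 N\right)$)
$- a{\left(n{\left(8 \right)} \right)} = - (-2 + 12 \cdot 0^{2}) = - (-2 + 12 \cdot 0) = - (-2 + 0) = \left(-1\right) \left(-2\right) = 2$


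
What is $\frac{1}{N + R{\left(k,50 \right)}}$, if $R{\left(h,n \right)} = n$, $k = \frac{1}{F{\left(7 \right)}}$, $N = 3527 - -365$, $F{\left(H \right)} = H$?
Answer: $\frac{1}{3942} \approx 0.00025368$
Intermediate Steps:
$N = 3892$ ($N = 3527 + 365 = 3892$)
$k = \frac{1}{7} \approx 0.14286$
$\frac{1}{N + R{\left(k,50 \right)}} = \frac{1}{3892 + 50} = \frac{1}{3942}$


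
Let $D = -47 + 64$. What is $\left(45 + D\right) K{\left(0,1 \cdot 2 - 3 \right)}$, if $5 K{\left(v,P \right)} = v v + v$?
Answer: $0$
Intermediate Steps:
$K{\left(v,P \right)} = \frac{v}{5} + \frac{v^{2}}{5}$ ($K{\left(v,P \right)} = \frac{v v + v}{5} = \frac{v^{2} + v}{5} = \frac{v + v^{2}}{5} = \frac{v}{5} + \frac{v^{2}}{5}$)
$D = 17$
$\left(45 + D\right) K{\left(0,1 \cdot 2 - 3 \right)} = \left(45 + 17\right) \frac{1}{5} \cdot 0 \left(1 + 0\right) = 62 \cdot \frac{1}{5} \cdot 0 \cdot 1 = 62 \cdot 0 = 0$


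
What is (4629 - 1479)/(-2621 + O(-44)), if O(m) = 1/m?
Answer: -792/659 ≈ -1.2018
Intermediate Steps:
(4629 - 1479)/(-2621 + O(-44)) = (4629 - 1479)/(-2621 + 1/(-44)) = 3150/(-2621 - 1/44) = 3150/(-115325/44) = 3150*(-44/115325) = -792/659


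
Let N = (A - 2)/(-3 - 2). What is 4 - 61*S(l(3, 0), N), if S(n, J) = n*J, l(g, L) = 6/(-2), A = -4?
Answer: 1118/5 ≈ 223.60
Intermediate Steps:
l(g, L) = -3 (l(g, L) = 6*(-½) = -3)
N = 6/5 (N = (-4 - 2)/(-3 - 2) = -6/(-5) = -6*(-⅕) = 6/5 ≈ 1.2000)
S(n, J) = J*n
4 - 61*S(l(3, 0), N) = 4 - 366*(-3)/5 = 4 - 61*(-18/5) = 4 + 1098/5 = 1118/5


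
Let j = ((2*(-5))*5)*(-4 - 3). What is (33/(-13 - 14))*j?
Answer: -3850/9 ≈ -427.78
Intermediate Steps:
j = 350 (j = -10*5*(-7) = -50*(-7) = 350)
(33/(-13 - 14))*j = (33/(-13 - 14))*350 = (33/(-27))*350 = -1/27*33*350 = -11/9*350 = -3850/9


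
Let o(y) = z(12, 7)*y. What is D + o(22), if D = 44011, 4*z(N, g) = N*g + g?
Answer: 89023/2 ≈ 44512.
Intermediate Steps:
z(N, g) = g/4 + N*g/4 (z(N, g) = (N*g + g)/4 = (g + N*g)/4 = g/4 + N*g/4)
o(y) = 91*y/4 (o(y) = ((1/4)*7*(1 + 12))*y = ((1/4)*7*13)*y = 91*y/4)
D + o(22) = 44011 + (91/4)*22 = 44011 + 1001/2 = 89023/2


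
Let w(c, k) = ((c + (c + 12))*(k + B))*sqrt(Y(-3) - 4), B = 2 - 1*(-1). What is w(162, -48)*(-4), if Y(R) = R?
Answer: 60480*I*sqrt(7) ≈ 1.6002e+5*I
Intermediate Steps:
B = 3 (B = 2 + 1 = 3)
w(c, k) = I*sqrt(7)*(3 + k)*(12 + 2*c) (w(c, k) = ((c + (c + 12))*(k + 3))*sqrt(-3 - 4) = ((c + (12 + c))*(3 + k))*sqrt(-7) = ((12 + 2*c)*(3 + k))*(I*sqrt(7)) = ((3 + k)*(12 + 2*c))*(I*sqrt(7)) = I*sqrt(7)*(3 + k)*(12 + 2*c))
w(162, -48)*(-4) = (2*I*sqrt(7)*(18 + 3*162 + 6*(-48) + 162*(-48)))*(-4) = (2*I*sqrt(7)*(18 + 486 - 288 - 7776))*(-4) = (2*I*sqrt(7)*(-7560))*(-4) = -15120*I*sqrt(7)*(-4) = 60480*I*sqrt(7)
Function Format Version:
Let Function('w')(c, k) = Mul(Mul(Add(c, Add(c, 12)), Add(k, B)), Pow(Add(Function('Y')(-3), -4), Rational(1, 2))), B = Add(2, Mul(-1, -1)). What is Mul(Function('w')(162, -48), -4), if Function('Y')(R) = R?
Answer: Mul(60480, I, Pow(7, Rational(1, 2))) ≈ Mul(1.6002e+5, I)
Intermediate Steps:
B = 3 (B = Add(2, 1) = 3)
Function('w')(c, k) = Mul(I, Pow(7, Rational(1, 2)), Add(3, k), Add(12, Mul(2, c))) (Function('w')(c, k) = Mul(Mul(Add(c, Add(c, 12)), Add(k, 3)), Pow(Add(-3, -4), Rational(1, 2))) = Mul(Mul(Add(c, Add(12, c)), Add(3, k)), Pow(-7, Rational(1, 2))) = Mul(Mul(Add(12, Mul(2, c)), Add(3, k)), Mul(I, Pow(7, Rational(1, 2)))) = Mul(Mul(Add(3, k), Add(12, Mul(2, c))), Mul(I, Pow(7, Rational(1, 2)))) = Mul(I, Pow(7, Rational(1, 2)), Add(3, k), Add(12, Mul(2, c))))
Mul(Function('w')(162, -48), -4) = Mul(Mul(2, I, Pow(7, Rational(1, 2)), Add(18, Mul(3, 162), Mul(6, -48), Mul(162, -48))), -4) = Mul(Mul(2, I, Pow(7, Rational(1, 2)), Add(18, 486, -288, -7776)), -4) = Mul(Mul(2, I, Pow(7, Rational(1, 2)), -7560), -4) = Mul(Mul(-15120, I, Pow(7, Rational(1, 2))), -4) = Mul(60480, I, Pow(7, Rational(1, 2)))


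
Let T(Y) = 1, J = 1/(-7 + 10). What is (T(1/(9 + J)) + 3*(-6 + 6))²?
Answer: 1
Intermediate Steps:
J = ⅓ (J = 1/3 = ⅓ ≈ 0.33333)
(T(1/(9 + J)) + 3*(-6 + 6))² = (1 + 3*(-6 + 6))² = (1 + 3*0)² = (1 + 0)² = 1² = 1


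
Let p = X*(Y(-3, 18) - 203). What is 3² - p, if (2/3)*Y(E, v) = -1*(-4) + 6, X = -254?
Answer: -47743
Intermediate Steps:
Y(E, v) = 15 (Y(E, v) = 3*(-1*(-4) + 6)/2 = 3*(4 + 6)/2 = (3/2)*10 = 15)
p = 47752 (p = -254*(15 - 203) = -254*(-188) = 47752)
3² - p = 3² - 1*47752 = 9 - 47752 = -47743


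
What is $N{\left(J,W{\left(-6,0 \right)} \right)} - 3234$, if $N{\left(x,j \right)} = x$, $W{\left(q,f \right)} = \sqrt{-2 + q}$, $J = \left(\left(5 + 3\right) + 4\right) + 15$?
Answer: $-3207$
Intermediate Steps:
$J = 27$ ($J = \left(8 + 4\right) + 15 = 12 + 15 = 27$)
$N{\left(J,W{\left(-6,0 \right)} \right)} - 3234 = 27 - 3234 = -3207$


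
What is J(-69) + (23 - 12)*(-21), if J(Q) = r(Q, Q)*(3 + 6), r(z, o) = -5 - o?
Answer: 345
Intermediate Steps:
J(Q) = -45 - 9*Q (J(Q) = (-5 - Q)*(3 + 6) = (-5 - Q)*9 = -45 - 9*Q)
J(-69) + (23 - 12)*(-21) = (-45 - 9*(-69)) + (23 - 12)*(-21) = (-45 + 621) + 11*(-21) = 576 - 231 = 345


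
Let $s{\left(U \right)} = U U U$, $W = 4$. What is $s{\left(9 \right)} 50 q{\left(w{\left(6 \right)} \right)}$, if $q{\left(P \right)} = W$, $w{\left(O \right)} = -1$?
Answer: $145800$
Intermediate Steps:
$s{\left(U \right)} = U^{3}$ ($s{\left(U \right)} = U^{2} U = U^{3}$)
$q{\left(P \right)} = 4$
$s{\left(9 \right)} 50 q{\left(w{\left(6 \right)} \right)} = 9^{3} \cdot 50 \cdot 4 = 729 \cdot 50 \cdot 4 = 36450 \cdot 4 = 145800$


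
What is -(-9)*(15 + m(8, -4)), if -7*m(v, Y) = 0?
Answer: 135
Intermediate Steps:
m(v, Y) = 0 (m(v, Y) = -⅐*0 = 0)
-(-9)*(15 + m(8, -4)) = -(-9)*(15 + 0) = -(-9)*15 = -1*(-135) = 135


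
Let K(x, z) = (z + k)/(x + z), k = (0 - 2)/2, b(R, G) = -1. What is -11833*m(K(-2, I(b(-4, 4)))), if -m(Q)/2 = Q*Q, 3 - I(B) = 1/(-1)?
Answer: 106497/2 ≈ 53249.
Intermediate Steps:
k = -1 (k = -2*1/2 = -1)
I(B) = 4 (I(B) = 3 - 1/(-1) = 3 - 1*(-1) = 3 + 1 = 4)
K(x, z) = (-1 + z)/(x + z) (K(x, z) = (z - 1)/(x + z) = (-1 + z)/(x + z))
m(Q) = -2*Q**2 (m(Q) = -2*Q*Q = -2*Q**2)
-11833*m(K(-2, I(b(-4, 4)))) = -(-23666)*((-1 + 4)/(-2 + 4))**2 = -(-23666)*(3/2)**2 = -(-23666)*9/4 = -11833*(-9/2) = 106497/2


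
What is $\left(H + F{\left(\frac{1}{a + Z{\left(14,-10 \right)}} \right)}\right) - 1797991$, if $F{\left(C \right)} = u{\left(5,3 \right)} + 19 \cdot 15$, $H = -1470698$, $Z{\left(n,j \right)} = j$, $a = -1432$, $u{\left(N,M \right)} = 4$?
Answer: $-3268400$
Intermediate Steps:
$F{\left(C \right)} = 289$ ($F{\left(C \right)} = 4 + 19 \cdot 15 = 4 + 285 = 289$)
$\left(H + F{\left(\frac{1}{a + Z{\left(14,-10 \right)}} \right)}\right) - 1797991 = \left(-1470698 + 289\right) - 1797991 = -1470409 - 1797991 = -3268400$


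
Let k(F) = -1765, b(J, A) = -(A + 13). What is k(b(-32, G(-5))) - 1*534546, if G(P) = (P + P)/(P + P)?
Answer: -536311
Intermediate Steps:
G(P) = 1 (G(P) = (2*P)/((2*P)) = (2*P)*(1/(2*P)) = 1)
b(J, A) = -13 - A (b(J, A) = -(13 + A) = -13 - A)
k(b(-32, G(-5))) - 1*534546 = -1765 - 1*534546 = -1765 - 534546 = -536311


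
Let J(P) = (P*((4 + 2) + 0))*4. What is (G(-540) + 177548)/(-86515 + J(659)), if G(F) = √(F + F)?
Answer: -177548/70699 - 6*I*√30/70699 ≈ -2.5113 - 0.00046483*I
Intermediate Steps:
G(F) = √2*√F (G(F) = √(2*F) = √2*√F)
J(P) = 24*P (J(P) = (P*(6 + 0))*4 = (P*6)*4 = (6*P)*4 = 24*P)
(G(-540) + 177548)/(-86515 + J(659)) = (√2*√(-540) + 177548)/(-86515 + 24*659) = (√2*(6*I*√15) + 177548)/(-86515 + 15816) = (6*I*√30 + 177548)/(-70699) = (177548 + 6*I*√30)*(-1/70699) = -177548/70699 - 6*I*√30/70699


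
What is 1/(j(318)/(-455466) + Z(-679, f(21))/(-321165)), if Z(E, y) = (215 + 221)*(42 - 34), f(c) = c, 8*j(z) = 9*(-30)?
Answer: -195039650520/2103768119 ≈ -92.710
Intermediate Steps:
j(z) = -135/4 (j(z) = (9*(-30))/8 = (1/8)*(-270) = -135/4)
Z(E, y) = 3488 (Z(E, y) = 436*8 = 3488)
1/(j(318)/(-455466) + Z(-679, f(21))/(-321165)) = 1/(-135/4/(-455466) + 3488/(-321165)) = 1/(-135/4*(-1/455466) + 3488*(-1/321165)) = 1/(45/607288 - 3488/321165) = 1/(-2103768119/195039650520) = -195039650520/2103768119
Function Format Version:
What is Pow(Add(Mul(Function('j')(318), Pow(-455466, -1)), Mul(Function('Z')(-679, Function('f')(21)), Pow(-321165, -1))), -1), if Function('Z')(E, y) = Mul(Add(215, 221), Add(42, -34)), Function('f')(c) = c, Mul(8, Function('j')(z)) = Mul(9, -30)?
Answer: Rational(-195039650520, 2103768119) ≈ -92.710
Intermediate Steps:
Function('j')(z) = Rational(-135, 4) (Function('j')(z) = Mul(Rational(1, 8), Mul(9, -30)) = Mul(Rational(1, 8), -270) = Rational(-135, 4))
Function('Z')(E, y) = 3488 (Function('Z')(E, y) = Mul(436, 8) = 3488)
Pow(Add(Mul(Function('j')(318), Pow(-455466, -1)), Mul(Function('Z')(-679, Function('f')(21)), Pow(-321165, -1))), -1) = Pow(Add(Mul(Rational(-135, 4), Pow(-455466, -1)), Mul(3488, Pow(-321165, -1))), -1) = Pow(Add(Mul(Rational(-135, 4), Rational(-1, 455466)), Mul(3488, Rational(-1, 321165))), -1) = Pow(Add(Rational(45, 607288), Rational(-3488, 321165)), -1) = Pow(Rational(-2103768119, 195039650520), -1) = Rational(-195039650520, 2103768119)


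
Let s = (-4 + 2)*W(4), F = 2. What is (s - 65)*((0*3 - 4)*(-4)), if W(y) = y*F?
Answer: -1296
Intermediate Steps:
W(y) = 2*y (W(y) = y*2 = 2*y)
s = -16 (s = (-4 + 2)*(2*4) = -2*8 = -16)
(s - 65)*((0*3 - 4)*(-4)) = (-16 - 65)*((0*3 - 4)*(-4)) = -81*(0 - 4)*(-4) = -(-324)*(-4) = -81*16 = -1296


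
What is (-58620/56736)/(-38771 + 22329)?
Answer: 4885/77737776 ≈ 6.2839e-5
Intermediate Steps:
(-58620/56736)/(-38771 + 22329) = -58620*1/56736/(-16442) = -4885/4728*(-1/16442) = 4885/77737776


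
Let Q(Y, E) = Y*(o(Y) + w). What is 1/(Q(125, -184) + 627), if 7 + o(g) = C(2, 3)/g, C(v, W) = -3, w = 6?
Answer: 1/499 ≈ 0.0020040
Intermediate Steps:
o(g) = -7 - 3/g
Q(Y, E) = Y*(-1 - 3/Y) (Q(Y, E) = Y*((-7 - 3/Y) + 6) = Y*(-1 - 3/Y))
1/(Q(125, -184) + 627) = 1/((-3 - 1*125) + 627) = 1/((-3 - 125) + 627) = 1/(-128 + 627) = 1/499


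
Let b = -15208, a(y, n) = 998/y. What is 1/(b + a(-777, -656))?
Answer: -777/11817614 ≈ -6.5749e-5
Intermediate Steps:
1/(b + a(-777, -656)) = 1/(-15208 + 998/(-777)) = 1/(-15208 + 998*(-1/777)) = 1/(-15208 - 998/777) = 1/(-11817614/777) = -777/11817614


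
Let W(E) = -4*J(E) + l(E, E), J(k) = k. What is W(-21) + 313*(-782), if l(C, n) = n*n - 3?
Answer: -244244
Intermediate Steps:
l(C, n) = -3 + n**2 (l(C, n) = n**2 - 3 = -3 + n**2)
W(E) = -3 + E**2 - 4*E (W(E) = -4*E + (-3 + E**2) = -3 + E**2 - 4*E)
W(-21) + 313*(-782) = (-3 + (-21)**2 - 4*(-21)) + 313*(-782) = (-3 + 441 + 84) - 244766 = 522 - 244766 = -244244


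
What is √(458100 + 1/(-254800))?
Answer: √1517410439987/1820 ≈ 676.83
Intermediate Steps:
√(458100 + 1/(-254800)) = √(458100 - 1/254800) = √(116723879999/254800) = √1517410439987/1820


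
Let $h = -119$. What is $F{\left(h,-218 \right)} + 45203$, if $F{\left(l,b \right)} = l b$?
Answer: $71145$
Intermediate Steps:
$F{\left(l,b \right)} = b l$
$F{\left(h,-218 \right)} + 45203 = \left(-218\right) \left(-119\right) + 45203 = 25942 + 45203 = 71145$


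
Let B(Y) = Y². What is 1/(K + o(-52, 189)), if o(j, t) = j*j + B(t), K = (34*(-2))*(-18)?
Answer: 1/39649 ≈ 2.5221e-5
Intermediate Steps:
K = 1224 (K = -68*(-18) = 1224)
o(j, t) = j² + t² (o(j, t) = j*j + t² = j² + t²)
1/(K + o(-52, 189)) = 1/(1224 + ((-52)² + 189²)) = 1/(1224 + (2704 + 35721)) = 1/(1224 + 38425) = 1/39649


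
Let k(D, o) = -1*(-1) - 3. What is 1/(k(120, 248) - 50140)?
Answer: -1/50142 ≈ -1.9943e-5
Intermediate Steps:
k(D, o) = -2 (k(D, o) = 1 - 3 = -2)
1/(k(120, 248) - 50140) = 1/(-2 - 50140) = 1/(-50142) = -1/50142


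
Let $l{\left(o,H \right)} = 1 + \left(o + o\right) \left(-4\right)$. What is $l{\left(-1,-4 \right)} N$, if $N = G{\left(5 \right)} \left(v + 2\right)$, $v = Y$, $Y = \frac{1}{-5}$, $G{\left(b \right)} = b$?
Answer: $81$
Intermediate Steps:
$Y = - \frac{1}{5} \approx -0.2$
$v = - \frac{1}{5} \approx -0.2$
$l{\left(o,H \right)} = 1 - 8 o$ ($l{\left(o,H \right)} = 1 + 2 o \left(-4\right) = 1 - 8 o$)
$N = 9$ ($N = 5 \left(- \frac{1}{5} + 2\right) = 5 \cdot \frac{9}{5} = 9$)
$l{\left(-1,-4 \right)} N = \left(1 - -8\right) 9 = \left(1 + 8\right) 9 = 9 \cdot 9 = 81$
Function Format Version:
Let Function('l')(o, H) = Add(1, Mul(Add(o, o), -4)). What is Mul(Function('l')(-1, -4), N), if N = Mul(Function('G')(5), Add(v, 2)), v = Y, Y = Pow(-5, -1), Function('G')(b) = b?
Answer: 81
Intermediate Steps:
Y = Rational(-1, 5) ≈ -0.20000
v = Rational(-1, 5) ≈ -0.20000
Function('l')(o, H) = Add(1, Mul(-8, o)) (Function('l')(o, H) = Add(1, Mul(Mul(2, o), -4)) = Add(1, Mul(-8, o)))
N = 9 (N = Mul(5, Add(Rational(-1, 5), 2)) = Mul(5, Rational(9, 5)) = 9)
Mul(Function('l')(-1, -4), N) = Mul(Add(1, Mul(-8, -1)), 9) = Mul(Add(1, 8), 9) = Mul(9, 9) = 81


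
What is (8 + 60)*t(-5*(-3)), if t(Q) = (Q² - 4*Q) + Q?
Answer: 12240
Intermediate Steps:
t(Q) = Q² - 3*Q
(8 + 60)*t(-5*(-3)) = (8 + 60)*((-5*(-3))*(-3 - 5*(-3))) = 68*(15*(-3 + 15)) = 68*(15*12) = 68*180 = 12240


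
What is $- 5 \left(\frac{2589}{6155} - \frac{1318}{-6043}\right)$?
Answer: $- \frac{23757617}{7438933} \approx -3.1937$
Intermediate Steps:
$- 5 \left(\frac{2589}{6155} - \frac{1318}{-6043}\right) = - 5 \left(2589 \cdot \frac{1}{6155} - - \frac{1318}{6043}\right) = - 5 \left(\frac{2589}{6155} + \frac{1318}{6043}\right) = \left(-5\right) \frac{23757617}{37194665} = - \frac{23757617}{7438933}$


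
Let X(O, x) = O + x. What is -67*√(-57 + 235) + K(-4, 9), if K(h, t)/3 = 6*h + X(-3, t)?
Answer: -54 - 67*√178 ≈ -947.89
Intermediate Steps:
K(h, t) = -9 + 3*t + 18*h (K(h, t) = 3*(6*h + (-3 + t)) = 3*(-3 + t + 6*h) = -9 + 3*t + 18*h)
-67*√(-57 + 235) + K(-4, 9) = -67*√(-57 + 235) + (-9 + 3*9 + 18*(-4)) = -67*√178 + (-9 + 27 - 72) = -67*√178 - 54 = -54 - 67*√178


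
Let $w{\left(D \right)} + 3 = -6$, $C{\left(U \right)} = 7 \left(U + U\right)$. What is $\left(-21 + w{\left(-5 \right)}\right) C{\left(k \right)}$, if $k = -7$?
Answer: $2940$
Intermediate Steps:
$C{\left(U \right)} = 14 U$ ($C{\left(U \right)} = 7 \cdot 2 U = 14 U$)
$w{\left(D \right)} = -9$ ($w{\left(D \right)} = -3 - 6 = -9$)
$\left(-21 + w{\left(-5 \right)}\right) C{\left(k \right)} = \left(-21 - 9\right) 14 \left(-7\right) = \left(-30\right) \left(-98\right) = 2940$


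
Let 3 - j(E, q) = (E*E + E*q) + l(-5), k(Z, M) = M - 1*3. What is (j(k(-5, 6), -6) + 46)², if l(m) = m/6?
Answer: 124609/36 ≈ 3461.4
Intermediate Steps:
l(m) = m/6 (l(m) = m*(⅙) = m/6)
k(Z, M) = -3 + M (k(Z, M) = M - 3 = -3 + M)
j(E, q) = 23/6 - E² - E*q (j(E, q) = 3 - ((E*E + E*q) + (⅙)*(-5)) = 3 - ((E² + E*q) - ⅚) = 3 - (-⅚ + E² + E*q) = 3 + (⅚ - E² - E*q) = 23/6 - E² - E*q)
(j(k(-5, 6), -6) + 46)² = ((23/6 - (-3 + 6)² - 1*(-3 + 6)*(-6)) + 46)² = ((23/6 - 1*3² - 1*3*(-6)) + 46)² = ((23/6 - 1*9 + 18) + 46)² = ((23/6 - 9 + 18) + 46)² = (77/6 + 46)² = (353/6)² = 124609/36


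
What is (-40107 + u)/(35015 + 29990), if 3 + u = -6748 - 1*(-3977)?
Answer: -42881/65005 ≈ -0.65966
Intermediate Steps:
u = -2774 (u = -3 + (-6748 - 1*(-3977)) = -3 + (-6748 + 3977) = -3 - 2771 = -2774)
(-40107 + u)/(35015 + 29990) = (-40107 - 2774)/(35015 + 29990) = -42881/65005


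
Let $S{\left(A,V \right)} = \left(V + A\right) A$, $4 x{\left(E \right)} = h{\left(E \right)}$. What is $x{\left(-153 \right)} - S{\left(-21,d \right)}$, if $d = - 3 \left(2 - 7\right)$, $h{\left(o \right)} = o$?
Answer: $- \frac{657}{4} \approx -164.25$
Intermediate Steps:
$x{\left(E \right)} = \frac{E}{4}$
$d = 15$ ($d = \left(-3\right) \left(-5\right) = 15$)
$S{\left(A,V \right)} = A \left(A + V\right)$ ($S{\left(A,V \right)} = \left(A + V\right) A = A \left(A + V\right)$)
$x{\left(-153 \right)} - S{\left(-21,d \right)} = \frac{1}{4} \left(-153\right) - - 21 \left(-21 + 15\right) = - \frac{153}{4} - \left(-21\right) \left(-6\right) = - \frac{153}{4} - 126 = - \frac{657}{4}$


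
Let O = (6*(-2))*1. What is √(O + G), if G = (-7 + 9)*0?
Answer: 2*I*√3 ≈ 3.4641*I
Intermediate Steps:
O = -12 (O = -12*1 = -12)
G = 0 (G = 2*0 = 0)
√(O + G) = √(-12 + 0) = √(-12) = 2*I*√3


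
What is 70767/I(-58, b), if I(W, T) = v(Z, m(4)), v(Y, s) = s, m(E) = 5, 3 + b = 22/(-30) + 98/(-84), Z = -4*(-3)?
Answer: 70767/5 ≈ 14153.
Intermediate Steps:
Z = 12
b = -49/10 (b = -3 + (22/(-30) + 98/(-84)) = -3 + (22*(-1/30) + 98*(-1/84)) = -3 + (-11/15 - 7/6) = -3 - 19/10 = -49/10 ≈ -4.9000)
I(W, T) = 5
70767/I(-58, b) = 70767/5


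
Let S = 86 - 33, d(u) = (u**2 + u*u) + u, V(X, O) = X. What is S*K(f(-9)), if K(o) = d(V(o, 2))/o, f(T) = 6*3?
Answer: 1961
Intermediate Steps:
d(u) = u + 2*u**2 (d(u) = (u**2 + u**2) + u = 2*u**2 + u = u + 2*u**2)
f(T) = 18
K(o) = 1 + 2*o (K(o) = (o*(1 + 2*o))/o = 1 + 2*o)
S = 53
S*K(f(-9)) = 53*(1 + 2*18) = 53*(1 + 36) = 53*37 = 1961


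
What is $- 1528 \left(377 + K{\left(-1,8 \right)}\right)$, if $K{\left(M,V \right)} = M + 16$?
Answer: $-598976$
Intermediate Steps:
$K{\left(M,V \right)} = 16 + M$
$- 1528 \left(377 + K{\left(-1,8 \right)}\right) = - 1528 \left(377 + \left(16 - 1\right)\right) = - 1528 \left(377 + 15\right) = \left(-1528\right) 392 = -598976$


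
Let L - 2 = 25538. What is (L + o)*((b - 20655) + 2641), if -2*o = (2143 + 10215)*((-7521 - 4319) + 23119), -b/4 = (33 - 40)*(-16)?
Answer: 1286199557262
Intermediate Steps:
L = 25540 (L = 2 + 25538 = 25540)
b = -448 (b = -4*(33 - 40)*(-16) = -(-28)*(-16) = -4*112 = -448)
o = -69692941 (o = -(2143 + 10215)*((-7521 - 4319) + 23119)/2 = -6179*(-11840 + 23119) = -6179*11279 = -1/2*139385882 = -69692941)
(L + o)*((b - 20655) + 2641) = (25540 - 69692941)*((-448 - 20655) + 2641) = -69667401*(-21103 + 2641) = -69667401*(-18462) = 1286199557262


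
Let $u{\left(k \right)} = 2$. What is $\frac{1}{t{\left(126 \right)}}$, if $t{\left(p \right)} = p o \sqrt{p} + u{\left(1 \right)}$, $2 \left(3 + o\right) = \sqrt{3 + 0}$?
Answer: $\frac{1}{2 - 189 \sqrt{14} \left(6 - \sqrt{3}\right)} \approx -0.00033155$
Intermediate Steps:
$o = -3 + \frac{\sqrt{3}}{2}$ ($o = -3 + \frac{\sqrt{3 + 0}}{2} = -3 + \frac{\sqrt{3}}{2} \approx -2.134$)
$t{\left(p \right)} = 2 + p^{\frac{3}{2}} \left(-3 + \frac{\sqrt{3}}{2}\right)$ ($t{\left(p \right)} = p \left(-3 + \frac{\sqrt{3}}{2}\right) \sqrt{p} + 2 = p \sqrt{p} \left(-3 + \frac{\sqrt{3}}{2}\right) + 2 = p^{\frac{3}{2}} \left(-3 + \frac{\sqrt{3}}{2}\right) + 2 = 2 + p^{\frac{3}{2}} \left(-3 + \frac{\sqrt{3}}{2}\right)$)
$\frac{1}{t{\left(126 \right)}} = \frac{1}{2 + \frac{126^{\frac{3}{2}} \left(-6 + \sqrt{3}\right)}{2}} = \frac{1}{2 + \frac{378 \sqrt{14} \left(-6 + \sqrt{3}\right)}{2}} = \frac{1}{2 + 189 \sqrt{14} \left(-6 + \sqrt{3}\right)}$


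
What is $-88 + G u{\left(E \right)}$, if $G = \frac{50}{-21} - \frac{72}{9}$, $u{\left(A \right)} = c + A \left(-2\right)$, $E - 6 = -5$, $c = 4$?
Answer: $- \frac{2284}{21} \approx -108.76$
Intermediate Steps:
$E = 1$ ($E = 6 - 5 = 1$)
$u{\left(A \right)} = 4 - 2 A$ ($u{\left(A \right)} = 4 + A \left(-2\right) = 4 - 2 A$)
$G = - \frac{218}{21}$ ($G = 50 \left(- \frac{1}{21}\right) - 8 = - \frac{50}{21} - 8 = - \frac{218}{21} \approx -10.381$)
$-88 + G u{\left(E \right)} = -88 - \frac{218 \left(4 - 2\right)}{21} = -88 - \frac{436}{21} = - \frac{2284}{21}$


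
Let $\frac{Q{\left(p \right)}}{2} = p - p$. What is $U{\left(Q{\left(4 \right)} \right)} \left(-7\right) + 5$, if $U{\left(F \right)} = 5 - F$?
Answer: $-30$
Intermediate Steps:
$Q{\left(p \right)} = 0$ ($Q{\left(p \right)} = 2 \left(p - p\right) = 2 \cdot 0 = 0$)
$U{\left(Q{\left(4 \right)} \right)} \left(-7\right) + 5 = \left(5 - 0\right) \left(-7\right) + 5 = \left(5 + 0\right) \left(-7\right) + 5 = 5 \left(-7\right) + 5 = -35 + 5 = -30$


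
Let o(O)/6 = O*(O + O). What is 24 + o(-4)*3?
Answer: 600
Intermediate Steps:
o(O) = 12*O² (o(O) = 6*(O*(O + O)) = 6*(O*(2*O)) = 6*(2*O²) = 12*O²)
24 + o(-4)*3 = 24 + (12*(-4)²)*3 = 24 + (12*16)*3 = 24 + 192*3 = 24 + 576 = 600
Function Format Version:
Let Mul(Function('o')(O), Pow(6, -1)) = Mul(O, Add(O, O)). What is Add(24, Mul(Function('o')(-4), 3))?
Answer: 600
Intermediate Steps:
Function('o')(O) = Mul(12, Pow(O, 2)) (Function('o')(O) = Mul(6, Mul(O, Add(O, O))) = Mul(6, Mul(O, Mul(2, O))) = Mul(6, Mul(2, Pow(O, 2))) = Mul(12, Pow(O, 2)))
Add(24, Mul(Function('o')(-4), 3)) = Add(24, Mul(Mul(12, Pow(-4, 2)), 3)) = Add(24, Mul(Mul(12, 16), 3)) = Add(24, Mul(192, 3)) = Add(24, 576) = 600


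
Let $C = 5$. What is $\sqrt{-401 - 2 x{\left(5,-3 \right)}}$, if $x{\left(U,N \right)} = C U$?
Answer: $i \sqrt{451} \approx 21.237 i$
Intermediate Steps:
$x{\left(U,N \right)} = 5 U$
$\sqrt{-401 - 2 x{\left(5,-3 \right)}} = \sqrt{-401 - 2 \cdot 5 \cdot 5} = \sqrt{-401 - 50} = \sqrt{-451} = i \sqrt{451}$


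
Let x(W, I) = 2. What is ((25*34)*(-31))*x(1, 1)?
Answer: -52700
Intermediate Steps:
((25*34)*(-31))*x(1, 1) = ((25*34)*(-31))*2 = (850*(-31))*2 = -26350*2 = -52700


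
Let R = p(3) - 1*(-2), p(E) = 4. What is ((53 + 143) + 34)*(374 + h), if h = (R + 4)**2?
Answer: 109020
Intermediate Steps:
R = 6 (R = 4 - 1*(-2) = 4 + 2 = 6)
h = 100 (h = (6 + 4)**2 = 10**2 = 100)
((53 + 143) + 34)*(374 + h) = ((53 + 143) + 34)*(374 + 100) = (196 + 34)*474 = 230*474 = 109020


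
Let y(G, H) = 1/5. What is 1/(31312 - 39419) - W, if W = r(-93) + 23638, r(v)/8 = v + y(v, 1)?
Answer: -928073151/40535 ≈ -22896.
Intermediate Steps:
y(G, H) = ⅕
r(v) = 8/5 + 8*v (r(v) = 8*(v + ⅕) = 8*(⅕ + v) = 8/5 + 8*v)
W = 114478/5 (W = (8/5 + 8*(-93)) + 23638 = (8/5 - 744) + 23638 = -3712/5 + 23638 = 114478/5 ≈ 22896.)
1/(31312 - 39419) - W = 1/(31312 - 39419) - 1*114478/5 = 1/(-8107) - 114478/5 = -1/8107 - 114478/5 = -928073151/40535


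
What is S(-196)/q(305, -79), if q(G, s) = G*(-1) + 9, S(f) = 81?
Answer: -81/296 ≈ -0.27365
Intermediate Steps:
q(G, s) = 9 - G (q(G, s) = -G + 9 = 9 - G)
S(-196)/q(305, -79) = 81/(9 - 1*305) = 81/(9 - 305) = 81/(-296) = 81*(-1/296) = -81/296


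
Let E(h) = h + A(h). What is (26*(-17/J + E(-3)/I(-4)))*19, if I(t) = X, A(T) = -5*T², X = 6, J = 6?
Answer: -16055/3 ≈ -5351.7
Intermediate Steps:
I(t) = 6
E(h) = h - 5*h²
(26*(-17/J + E(-3)/I(-4)))*19 = (26*(-17/6 - 3*(1 - 5*(-3))/6))*19 = (26*(-17*⅙ - 3*(1 + 15)*(⅙)))*19 = (26*(-17/6 - 3*16*(⅙)))*19 = (26*(-17/6 - 48*⅙))*19 = (26*(-17/6 - 8))*19 = (26*(-65/6))*19 = -845/3*19 = -16055/3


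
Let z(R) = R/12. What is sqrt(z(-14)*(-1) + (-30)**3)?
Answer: I*sqrt(971958)/6 ≈ 164.31*I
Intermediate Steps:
z(R) = R/12 (z(R) = R*(1/12) = R/12)
sqrt(z(-14)*(-1) + (-30)**3) = sqrt(((1/12)*(-14))*(-1) + (-30)**3) = sqrt(-7/6*(-1) - 27000) = sqrt(7/6 - 27000) = sqrt(-161993/6) = I*sqrt(971958)/6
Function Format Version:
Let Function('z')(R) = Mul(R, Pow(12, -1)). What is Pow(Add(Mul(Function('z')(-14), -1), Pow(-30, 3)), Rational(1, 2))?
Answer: Mul(Rational(1, 6), I, Pow(971958, Rational(1, 2))) ≈ Mul(164.31, I)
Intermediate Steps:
Function('z')(R) = Mul(Rational(1, 12), R) (Function('z')(R) = Mul(R, Rational(1, 12)) = Mul(Rational(1, 12), R))
Pow(Add(Mul(Function('z')(-14), -1), Pow(-30, 3)), Rational(1, 2)) = Pow(Add(Mul(Mul(Rational(1, 12), -14), -1), Pow(-30, 3)), Rational(1, 2)) = Pow(Add(Mul(Rational(-7, 6), -1), -27000), Rational(1, 2)) = Pow(Add(Rational(7, 6), -27000), Rational(1, 2)) = Pow(Rational(-161993, 6), Rational(1, 2)) = Mul(Rational(1, 6), I, Pow(971958, Rational(1, 2)))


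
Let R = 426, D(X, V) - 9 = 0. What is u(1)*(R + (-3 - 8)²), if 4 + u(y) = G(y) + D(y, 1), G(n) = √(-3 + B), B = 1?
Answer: 2735 + 547*I*√2 ≈ 2735.0 + 773.58*I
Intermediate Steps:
D(X, V) = 9 (D(X, V) = 9 + 0 = 9)
G(n) = I*√2 (G(n) = √(-3 + 1) = √(-2) = I*√2)
u(y) = 5 + I*√2 (u(y) = -4 + (I*√2 + 9) = -4 + (9 + I*√2) = 5 + I*√2)
u(1)*(R + (-3 - 8)²) = (5 + I*√2)*(426 + (-3 - 8)²) = (5 + I*√2)*(426 + (-11)²) = (5 + I*√2)*(426 + 121) = (5 + I*√2)*547 = 2735 + 547*I*√2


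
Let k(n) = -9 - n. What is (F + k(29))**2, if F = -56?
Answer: 8836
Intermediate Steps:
(F + k(29))**2 = (-56 + (-9 - 1*29))**2 = (-56 + (-9 - 29))**2 = (-56 - 38)**2 = (-94)**2 = 8836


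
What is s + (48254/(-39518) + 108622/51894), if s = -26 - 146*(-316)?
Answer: 23640434210810/512686773 ≈ 46111.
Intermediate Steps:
s = 46110 (s = -26 + 46136 = 46110)
s + (48254/(-39518) + 108622/51894) = 46110 + (48254/(-39518) + 108622/51894) = 46110 + (48254*(-1/39518) + 108622*(1/51894)) = 46110 + (-24127/19759 + 54311/25947) = 46110 + 447107780/512686773 = 23640434210810/512686773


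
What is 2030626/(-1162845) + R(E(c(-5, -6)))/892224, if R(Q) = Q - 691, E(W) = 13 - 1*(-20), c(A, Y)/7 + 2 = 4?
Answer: -100696578013/57639900960 ≈ -1.7470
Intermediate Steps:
c(A, Y) = 14 (c(A, Y) = -14 + 7*4 = -14 + 28 = 14)
E(W) = 33 (E(W) = 13 + 20 = 33)
R(Q) = -691 + Q
2030626/(-1162845) + R(E(c(-5, -6)))/892224 = 2030626/(-1162845) + (-691 + 33)/892224 = 2030626*(-1/1162845) - 658*1/892224 = -2030626/1162845 - 329/446112 = -100696578013/57639900960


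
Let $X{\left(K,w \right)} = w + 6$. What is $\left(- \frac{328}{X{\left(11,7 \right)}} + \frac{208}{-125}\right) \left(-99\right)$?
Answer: $\frac{4326696}{1625} \approx 2662.6$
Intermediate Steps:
$X{\left(K,w \right)} = 6 + w$
$\left(- \frac{328}{X{\left(11,7 \right)}} + \frac{208}{-125}\right) \left(-99\right) = \left(- \frac{328}{6 + 7} + \frac{208}{-125}\right) \left(-99\right) = \left(- \frac{328}{13} + 208 \left(- \frac{1}{125}\right)\right) \left(-99\right) = \left(\left(-328\right) \frac{1}{13} - \frac{208}{125}\right) \left(-99\right) = \left(- \frac{328}{13} - \frac{208}{125}\right) \left(-99\right) = \left(- \frac{43704}{1625}\right) \left(-99\right) = \frac{4326696}{1625}$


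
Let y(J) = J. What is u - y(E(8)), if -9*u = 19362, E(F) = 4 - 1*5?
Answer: -6451/3 ≈ -2150.3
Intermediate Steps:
E(F) = -1 (E(F) = 4 - 5 = -1)
u = -6454/3 (u = -1/9*19362 = -6454/3 ≈ -2151.3)
u - y(E(8)) = -6454/3 - 1*(-1) = -6454/3 + 1 = -6451/3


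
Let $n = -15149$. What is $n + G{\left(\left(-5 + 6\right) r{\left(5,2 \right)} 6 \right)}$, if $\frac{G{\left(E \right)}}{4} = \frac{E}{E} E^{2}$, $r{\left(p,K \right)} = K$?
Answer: $-14573$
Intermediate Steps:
$G{\left(E \right)} = 4 E^{2}$ ($G{\left(E \right)} = 4 \frac{E}{E} E^{2} = 4 \cdot 1 E^{2} = 4 E^{2}$)
$n + G{\left(\left(-5 + 6\right) r{\left(5,2 \right)} 6 \right)} = -15149 + 4 \left(\left(-5 + 6\right) 2 \cdot 6\right)^{2} = -15149 + 4 \left(1 \cdot 2 \cdot 6\right)^{2} = -15149 + 4 \left(2 \cdot 6\right)^{2} = -15149 + 4 \cdot 12^{2} = -15149 + 4 \cdot 144 = -15149 + 576 = -14573$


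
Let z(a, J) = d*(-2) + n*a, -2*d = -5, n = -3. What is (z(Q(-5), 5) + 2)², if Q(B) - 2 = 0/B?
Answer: 81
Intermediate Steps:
Q(B) = 2 (Q(B) = 2 + 0/B = 2 + 0 = 2)
d = 5/2 (d = -½*(-5) = 5/2 ≈ 2.5000)
z(a, J) = -5 - 3*a (z(a, J) = (5/2)*(-2) - 3*a = -5 - 3*a)
(z(Q(-5), 5) + 2)² = ((-5 - 3*2) + 2)² = ((-5 - 6) + 2)² = (-11 + 2)² = (-9)² = 81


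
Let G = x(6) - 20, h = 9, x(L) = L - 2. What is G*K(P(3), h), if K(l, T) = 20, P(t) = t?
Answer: -320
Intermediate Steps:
x(L) = -2 + L
G = -16 (G = (-2 + 6) - 20 = 4 - 20 = -16)
G*K(P(3), h) = -16*20 = -320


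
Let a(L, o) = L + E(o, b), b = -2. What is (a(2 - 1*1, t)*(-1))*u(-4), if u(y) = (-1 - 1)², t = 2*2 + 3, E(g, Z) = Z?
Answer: 4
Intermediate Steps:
t = 7 (t = 4 + 3 = 7)
a(L, o) = -2 + L (a(L, o) = L - 2 = -2 + L)
u(y) = 4 (u(y) = (-2)² = 4)
(a(2 - 1*1, t)*(-1))*u(-4) = ((-2 + (2 - 1*1))*(-1))*4 = ((-2 + (2 - 1))*(-1))*4 = ((-2 + 1)*(-1))*4 = -1*(-1)*4 = 1*4 = 4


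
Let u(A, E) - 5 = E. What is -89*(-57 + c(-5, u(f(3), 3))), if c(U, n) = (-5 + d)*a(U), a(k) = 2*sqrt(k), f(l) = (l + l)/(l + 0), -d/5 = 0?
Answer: 5073 + 890*I*sqrt(5) ≈ 5073.0 + 1990.1*I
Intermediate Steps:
d = 0 (d = -5*0 = 0)
f(l) = 2 (f(l) = (2*l)/l = 2)
u(A, E) = 5 + E
c(U, n) = -10*sqrt(U) (c(U, n) = (-5 + 0)*(2*sqrt(U)) = -10*sqrt(U))
-89*(-57 + c(-5, u(f(3), 3))) = -89*(-57 - 10*I*sqrt(5)) = 5073 + 890*I*sqrt(5)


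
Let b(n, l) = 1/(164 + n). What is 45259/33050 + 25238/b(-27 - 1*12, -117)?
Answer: 104264532759/33050 ≈ 3.1548e+6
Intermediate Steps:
45259/33050 + 25238/b(-27 - 1*12, -117) = 45259/33050 + 25238/(1/(164 + (-27 - 1*12))) = 45259*(1/33050) + 25238/(1/(164 + (-27 - 12))) = 45259/33050 + 25238/(1/(164 - 39)) = 45259/33050 + 25238/(1/125) = 45259/33050 + 25238*125 = 45259/33050 + 3154750 = 104264532759/33050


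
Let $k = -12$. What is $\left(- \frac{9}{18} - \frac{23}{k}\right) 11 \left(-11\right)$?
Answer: $- \frac{2057}{12} \approx -171.42$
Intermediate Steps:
$\left(- \frac{9}{18} - \frac{23}{k}\right) 11 \left(-11\right) = \left(- \frac{9}{18} - \frac{23}{-12}\right) 11 \left(-11\right) = \left(\left(-9\right) \frac{1}{18} - - \frac{23}{12}\right) 11 \left(-11\right) = \left(- \frac{1}{2} + \frac{23}{12}\right) 11 \left(-11\right) = \frac{17}{12} \cdot 11 \left(-11\right) = \frac{187}{12} \left(-11\right) = - \frac{2057}{12}$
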